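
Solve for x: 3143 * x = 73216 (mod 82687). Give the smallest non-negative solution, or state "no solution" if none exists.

10494

First find gcd(3143, 82687):
82687 = 26×3143 + 969
3143 = 3×969 + 236
969 = 4×236 + 25
236 = 9×25 + 11
25 = 2×11 + 3
11 = 3×3 + 2
3 = 1×2 + 1
2 = 2×1 + 0
gcd = 1, so a unique solution mod 82687 exists.
Back-substitute for the Bézout coefficients:
1 = 3 − 2
1 = −11 + 4·3
1 = 4·25 − 9·11
1 = −9·236 + 85·25
1 = 85·969 − 349·236
1 = −349·3143 + 1132·969
1 = 1132·82687 − 29781·3143
So 3143·(-29781) ≡ 1 (mod 82687), giving 3143⁻¹ ≡ 52906.
x ≡ 3143⁻¹·73216 ≡ 52906·73216 ≡ 10494 (mod 82687).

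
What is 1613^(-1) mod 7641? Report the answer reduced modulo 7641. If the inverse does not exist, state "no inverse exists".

Run Euclid on (7641, 1613):
7641 = 4×1613 + 1189
1613 = 1×1189 + 424
1189 = 2×424 + 341
424 = 1×341 + 83
341 = 4×83 + 9
83 = 9×9 + 2
9 = 4×2 + 1
2 = 2×1 + 0
gcd = 1, so the inverse exists. Back-substitute:
1 = 9 − 4·2
1 = −4·83 + 37·9
1 = 37·341 − 152·83
1 = −152·424 + 189·341
1 = 189·1189 − 530·424
1 = −530·1613 + 719·1189
1 = 719·7641 − 3406·1613
Thus 1613·(-3406) ≡ 1 (mod 7641); reducing, -3406 mod 7641 = 4235.

4235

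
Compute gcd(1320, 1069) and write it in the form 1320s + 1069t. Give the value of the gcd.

Repeated division:
1320 = 1×1069 + 251
1069 = 4×251 + 65
251 = 3×65 + 56
65 = 1×56 + 9
56 = 6×9 + 2
9 = 4×2 + 1
2 = 2×1 + 0
gcd(1320, 1069) = 1.
Working backward:
1 = 9 − 4·2
1 = −4·56 + 25·9
1 = 25·65 − 29·56
1 = −29·251 + 112·65
1 = 112·1069 − 477·251
1 = −477·1320 + 589·1069
So 1 = (-477)·1320 + (589)·1069.

1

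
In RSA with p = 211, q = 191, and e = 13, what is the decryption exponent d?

12277

φ(n) = (p−1)(q−1) = 210·190 = 39900.
Need d with 13·d ≡ 1 (mod 39900). Apply the extended Euclidean algorithm:
39900 = 3069·13 + 3
13 = 4·3 + 1
3 = 3·1 + 0
Back-substitute:
1 = 13 − 4·3
1 = −4·39900 + 12277·13
So 13·12277 ≡ 1 (mod 39900), hence d = 12277.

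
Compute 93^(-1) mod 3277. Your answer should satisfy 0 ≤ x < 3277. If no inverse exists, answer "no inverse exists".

gcd(3277, 93) by repeated division:
3277 = 35×93 + 22
93 = 4×22 + 5
22 = 4×5 + 2
5 = 2×2 + 1
2 = 2×1 + 0
The gcd is 1. Working backward:
1 = 5 − 2·2
1 = −2·22 + 9·5
1 = 9·93 − 38·22
1 = −38·3277 + 1339·93
So 93·1339 ≡ 1 (mod 3277).

1339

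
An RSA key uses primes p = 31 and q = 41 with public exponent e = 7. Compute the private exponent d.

φ(n) = (p−1)(q−1) = 30·40 = 1200.
Need d with 7·d ≡ 1 (mod 1200). Apply the extended Euclidean algorithm:
1200 = 171*7 + 3
7 = 2*3 + 1
3 = 3*1 + 0
Back-substitute:
1 = 7 − 2·3
1 = −2·1200 + 343·7
So 7·343 ≡ 1 (mod 1200), hence d = 343.

343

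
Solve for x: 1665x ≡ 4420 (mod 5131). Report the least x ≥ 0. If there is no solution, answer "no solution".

First find gcd(1665, 5131):
5131 = 3*1665 + 136
1665 = 12*136 + 33
136 = 4*33 + 4
33 = 8*4 + 1
4 = 4*1 + 0
gcd = 1, so a unique solution mod 5131 exists.
Back-substitute for the Bézout coefficients:
1 = 33 − 8·4
1 = −8·136 + 33·33
1 = 33·1665 − 404·136
1 = −404·5131 + 1245·1665
So 1665·(1245) ≡ 1 (mod 5131), giving 1665⁻¹ ≡ 1245.
x ≡ 1665⁻¹·4420 ≡ 1245·4420 ≡ 2468 (mod 5131).

2468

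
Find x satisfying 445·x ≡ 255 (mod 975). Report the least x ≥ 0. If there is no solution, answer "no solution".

189

First find gcd(445, 975):
975 = 2×445 + 85
445 = 5×85 + 20
85 = 4×20 + 5
20 = 4×5 + 0
gcd = 5 and 5 | 255, so solutions exist. Divide through by 5: 89x ≡ 51 (mod 195).
Now find 89⁻¹ mod 195:
195 = 2*89 + 17
89 = 5*17 + 4
17 = 4*4 + 1
4 = 4*1 + 0
Back-substitute:
1 = 17 − 4·4
1 = −4·89 + 21·17
1 = 21·195 − 46·89
So 89·(-46) ≡ 1 (mod 195), i.e. 89⁻¹ ≡ 149.
Then x ≡ 149·51 ≡ 189 (mod 195); the smallest non-negative solution is x = 189.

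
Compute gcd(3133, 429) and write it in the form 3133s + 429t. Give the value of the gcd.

Repeated division:
3133 = 7*429 + 130
429 = 3*130 + 39
130 = 3*39 + 13
39 = 3*13 + 0
gcd(3133, 429) = 13.
Back-substituting:
13 = 130 − 3·39
13 = −3·429 + 10·130
13 = 10·3133 − 73·429
So 13 = (10)·3133 + (-73)·429.

13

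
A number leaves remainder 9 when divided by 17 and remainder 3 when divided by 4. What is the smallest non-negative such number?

Write x = 9 + 17·k. Then 17·k ≡ 3 − 9 ≡ 2 (mod 4).
Need 17⁻¹ mod 4. Extended Euclid on (4, 1):
4 = 4×1 + 0
17⁻¹ ≡ 1 (mod 4), so k ≡ 1·2 ≡ 2 (mod 4).
x = 9 + 17·2 = 43.

43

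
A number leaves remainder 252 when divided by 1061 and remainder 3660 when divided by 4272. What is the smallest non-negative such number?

1426236

Write x = 252 + 1061·k. Then 1061·k ≡ 3660 − 252 ≡ 3408 (mod 4272).
Need 1061⁻¹ mod 4272. Extended Euclid on (4272, 1061):
4272 = 4·1061 + 28
1061 = 37·28 + 25
28 = 1·25 + 3
25 = 8·3 + 1
3 = 3·1 + 0
Back-substitute:
1 = 25 − 8·3
1 = −8·28 + 9·25
1 = 9·1061 − 341·28
1 = −341·4272 + 1373·1061
1061⁻¹ ≡ 1373 (mod 4272), so k ≡ 1373·3408 ≡ 1344 (mod 4272).
x = 252 + 1061·1344 = 1426236.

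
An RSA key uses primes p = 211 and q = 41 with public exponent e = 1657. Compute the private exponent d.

φ(n) = (p−1)(q−1) = 210·40 = 8400.
Need d with 1657·d ≡ 1 (mod 8400). Apply the extended Euclidean algorithm:
8400 = 5*1657 + 115
1657 = 14*115 + 47
115 = 2*47 + 21
47 = 2*21 + 5
21 = 4*5 + 1
5 = 5*1 + 0
Back-substitute:
1 = 21 − 4·5
1 = −4·47 + 9·21
1 = 9·115 − 22·47
1 = −22·1657 + 317·115
1 = 317·8400 − 1607·1657
So 1657·(-1607) ≡ 1 (mod 8400), hence d ≡ -1607 ≡ 6793 (mod 8400).

6793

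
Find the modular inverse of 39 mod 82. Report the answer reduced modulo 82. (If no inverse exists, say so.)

61

gcd(82, 39) by repeated division:
82 = 2*39 + 4
39 = 9*4 + 3
4 = 1*3 + 1
3 = 3*1 + 0
gcd = 1, so the inverse exists. Back-substitute:
1 = 4 − 3
1 = −39 + 10·4
1 = 10·82 − 21·39
Thus 39·(-21) ≡ 1 (mod 82); reducing, -21 mod 82 = 61.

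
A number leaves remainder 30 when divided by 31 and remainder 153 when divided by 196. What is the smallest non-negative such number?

5641

Write x = 30 + 31·k. Then 31·k ≡ 153 − 30 ≡ 123 (mod 196).
Need 31⁻¹ mod 196. Extended Euclid on (196, 31):
196 = 6*31 + 10
31 = 3*10 + 1
10 = 10*1 + 0
Back-substitute:
1 = 31 − 3·10
1 = −3·196 + 19·31
31⁻¹ ≡ 19 (mod 196), so k ≡ 19·123 ≡ 181 (mod 196).
x = 30 + 31·181 = 5641.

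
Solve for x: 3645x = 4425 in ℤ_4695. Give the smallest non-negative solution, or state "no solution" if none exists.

197

First find gcd(3645, 4695):
4695 = 1*3645 + 1050
3645 = 3*1050 + 495
1050 = 2*495 + 60
495 = 8*60 + 15
60 = 4*15 + 0
gcd = 15 and 15 | 4425, so solutions exist. Divide through by 15: 243x ≡ 295 (mod 313).
Now find 243⁻¹ mod 313:
313 = 1×243 + 70
243 = 3×70 + 33
70 = 2×33 + 4
33 = 8×4 + 1
4 = 4×1 + 0
Back-substitute:
1 = 33 − 8·4
1 = −8·70 + 17·33
1 = 17·243 − 59·70
1 = −59·313 + 76·243
So 243⁻¹ ≡ 76 (mod 313).
Then x ≡ 76·295 ≡ 197 (mod 313); the smallest non-negative solution is x = 197.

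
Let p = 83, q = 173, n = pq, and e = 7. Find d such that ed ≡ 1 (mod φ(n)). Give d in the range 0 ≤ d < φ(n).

2015

φ(n) = (p−1)(q−1) = 82·172 = 14104.
Need d with 7·d ≡ 1 (mod 14104). Apply the extended Euclidean algorithm:
14104 = 2014*7 + 6
7 = 1*6 + 1
6 = 6*1 + 0
Back-substitute:
1 = 7 − 6
1 = −14104 + 2015·7
So 7·2015 ≡ 1 (mod 14104), hence d = 2015.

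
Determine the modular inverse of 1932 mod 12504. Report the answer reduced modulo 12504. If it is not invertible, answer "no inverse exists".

no inverse exists

Euclidean algorithm on 12504, 1932:
12504 = 6·1932 + 912
1932 = 2·912 + 108
912 = 8·108 + 48
108 = 2·48 + 12
48 = 4·12 + 0
The gcd is 12, not 1, hence no inverse exists.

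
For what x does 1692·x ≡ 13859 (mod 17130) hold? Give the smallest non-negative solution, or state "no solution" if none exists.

no solution

gcd(1692, 17130):
17130 = 10*1692 + 210
1692 = 8*210 + 12
210 = 17*12 + 6
12 = 2*6 + 0
gcd = 6, but 6 ∤ 13859, so the congruence has no solution.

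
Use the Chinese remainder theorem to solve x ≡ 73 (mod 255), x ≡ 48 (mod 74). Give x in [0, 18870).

Write x = 73 + 255·k. Then 255·k ≡ 48 − 73 ≡ 49 (mod 74).
Need 255⁻¹ mod 74. Extended Euclid on (74, 33):
74 = 2×33 + 8
33 = 4×8 + 1
8 = 8×1 + 0
Back-substitute:
1 = 33 − 4·8
1 = −4·74 + 9·33
255⁻¹ ≡ 9 (mod 74), so k ≡ 9·49 ≡ 71 (mod 74).
x = 73 + 255·71 = 18178.

18178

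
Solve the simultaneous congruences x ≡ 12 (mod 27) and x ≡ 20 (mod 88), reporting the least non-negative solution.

1956

Write x = 12 + 27·k. Then 27·k ≡ 20 − 12 ≡ 8 (mod 88).
Need 27⁻¹ mod 88. Extended Euclid on (88, 27):
88 = 3·27 + 7
27 = 3·7 + 6
7 = 1·6 + 1
6 = 6·1 + 0
Back-substitute:
1 = 7 − 6
1 = −27 + 4·7
1 = 4·88 − 13·27
27⁻¹ ≡ 75 (mod 88), so k ≡ 75·8 ≡ 72 (mod 88).
x = 12 + 27·72 = 1956.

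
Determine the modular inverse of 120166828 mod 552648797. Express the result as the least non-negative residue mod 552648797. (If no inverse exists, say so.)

461559344

gcd(552648797, 120166828) by repeated division:
552648797 = 4×120166828 + 71981485
120166828 = 1×71981485 + 48185343
71981485 = 1×48185343 + 23796142
48185343 = 2×23796142 + 593059
23796142 = 40×593059 + 73782
593059 = 8×73782 + 2803
73782 = 26×2803 + 904
2803 = 3×904 + 91
904 = 9×91 + 85
91 = 1×85 + 6
85 = 14×6 + 1
6 = 6×1 + 0
Since gcd(120166828, 552648797) = 1, back-substitute to write 1 as a combination:
1 = 85 − 14·6
1 = −14·91 + 15·85
1 = 15·904 − 149·91
1 = −149·2803 + 462·904
1 = 462·73782 − 12161·2803
1 = −12161·593059 + 97750·73782
1 = 97750·23796142 − 3922161·593059
1 = −3922161·48185343 + 7942072·23796142
1 = 7942072·71981485 − 11864233·48185343
1 = −11864233·120166828 + 19806305·71981485
1 = 19806305·552648797 − 91089453·120166828
Hence 120166828⁻¹ ≡ -91089453 ≡ 461559344 (mod 552648797).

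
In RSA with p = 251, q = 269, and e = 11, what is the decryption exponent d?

6091

φ(n) = (p−1)(q−1) = 250·268 = 67000.
Need d with 11·d ≡ 1 (mod 67000). Apply the extended Euclidean algorithm:
67000 = 6090·11 + 10
11 = 1·10 + 1
10 = 10·1 + 0
Back-substitute:
1 = 11 − 10
1 = −67000 + 6091·11
So 11·6091 ≡ 1 (mod 67000), hence d = 6091.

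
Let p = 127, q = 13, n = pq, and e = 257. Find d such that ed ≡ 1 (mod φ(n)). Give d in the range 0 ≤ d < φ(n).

353

φ(n) = (p−1)(q−1) = 126·12 = 1512.
Need d with 257·d ≡ 1 (mod 1512). Apply the extended Euclidean algorithm:
1512 = 5*257 + 227
257 = 1*227 + 30
227 = 7*30 + 17
30 = 1*17 + 13
17 = 1*13 + 4
13 = 3*4 + 1
4 = 4*1 + 0
Back-substitute:
1 = 13 − 3·4
1 = −3·17 + 4·13
1 = 4·30 − 7·17
1 = −7·227 + 53·30
1 = 53·257 − 60·227
1 = −60·1512 + 353·257
So 257·353 ≡ 1 (mod 1512), hence d = 353.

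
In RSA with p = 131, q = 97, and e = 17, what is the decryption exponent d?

φ(n) = (p−1)(q−1) = 130·96 = 12480.
Need d with 17·d ≡ 1 (mod 12480). Apply the extended Euclidean algorithm:
12480 = 734*17 + 2
17 = 8*2 + 1
2 = 2*1 + 0
Back-substitute:
1 = 17 − 8·2
1 = −8·12480 + 5873·17
So 17·5873 ≡ 1 (mod 12480), hence d = 5873.

5873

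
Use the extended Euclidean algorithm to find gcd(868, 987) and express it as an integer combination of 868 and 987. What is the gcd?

7

Apply Euclid's algorithm to 987 and 868:
987 = 1×868 + 119
868 = 7×119 + 35
119 = 3×35 + 14
35 = 2×14 + 7
14 = 2×7 + 0
gcd(868, 987) = 7.
Express as a combination:
7 = 35 − 2·14
7 = −2·119 + 7·35
7 = 7·868 − 51·119
7 = −51·987 + 58·868
So 7 = (-51)·987 + (58)·868.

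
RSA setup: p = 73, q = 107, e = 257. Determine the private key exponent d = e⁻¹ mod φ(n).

φ(n) = (p−1)(q−1) = 72·106 = 7632.
Need d with 257·d ≡ 1 (mod 7632). Apply the extended Euclidean algorithm:
7632 = 29·257 + 179
257 = 1·179 + 78
179 = 2·78 + 23
78 = 3·23 + 9
23 = 2·9 + 5
9 = 1·5 + 4
5 = 1·4 + 1
4 = 4·1 + 0
Back-substitute:
1 = 5 − 4
1 = −9 + 2·5
1 = 2·23 − 5·9
1 = −5·78 + 17·23
1 = 17·179 − 39·78
1 = −39·257 + 56·179
1 = 56·7632 − 1663·257
So 257·(-1663) ≡ 1 (mod 7632), hence d ≡ -1663 ≡ 5969 (mod 7632).

5969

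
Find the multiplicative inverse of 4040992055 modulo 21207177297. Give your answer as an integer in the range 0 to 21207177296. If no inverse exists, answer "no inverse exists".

Apply the Euclidean algorithm to 21207177297 and 4040992055:
21207177297 = 5·4040992055 + 1002217022
4040992055 = 4·1002217022 + 32123967
1002217022 = 31·32123967 + 6374045
32123967 = 5·6374045 + 253742
6374045 = 25·253742 + 30495
253742 = 8·30495 + 9782
30495 = 3·9782 + 1149
9782 = 8·1149 + 590
1149 = 1·590 + 559
590 = 1·559 + 31
559 = 18·31 + 1
31 = 31·1 + 0
The gcd is 1. Working backward:
1 = 559 − 18·31
1 = −18·590 + 19·559
1 = 19·1149 − 37·590
1 = −37·9782 + 315·1149
1 = 315·30495 − 982·9782
1 = −982·253742 + 8171·30495
1 = 8171·6374045 − 205257·253742
1 = −205257·32123967 + 1034456·6374045
1 = 1034456·1002217022 − 32273393·32123967
1 = −32273393·4040992055 + 130128028·1002217022
1 = 130128028·21207177297 − 682913533·4040992055
Hence 4040992055⁻¹ ≡ -682913533 ≡ 20524263764 (mod 21207177297).

20524263764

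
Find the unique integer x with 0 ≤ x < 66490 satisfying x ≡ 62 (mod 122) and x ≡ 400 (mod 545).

Write x = 62 + 122·k. Then 122·k ≡ 400 − 62 ≡ 338 (mod 545).
Need 122⁻¹ mod 545. Extended Euclid on (545, 122):
545 = 4*122 + 57
122 = 2*57 + 8
57 = 7*8 + 1
8 = 8*1 + 0
Back-substitute:
1 = 57 − 7·8
1 = −7·122 + 15·57
1 = 15·545 − 67·122
122⁻¹ ≡ 478 (mod 545), so k ≡ 478·338 ≡ 244 (mod 545).
x = 62 + 122·244 = 29830.

29830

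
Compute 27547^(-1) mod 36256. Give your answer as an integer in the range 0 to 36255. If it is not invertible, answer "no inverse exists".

14579

gcd(36256, 27547) by repeated division:
36256 = 1*27547 + 8709
27547 = 3*8709 + 1420
8709 = 6*1420 + 189
1420 = 7*189 + 97
189 = 1*97 + 92
97 = 1*92 + 5
92 = 18*5 + 2
5 = 2*2 + 1
2 = 2*1 + 0
The gcd is 1. Working backward:
1 = 5 − 2·2
1 = −2·92 + 37·5
1 = 37·97 − 39·92
1 = −39·189 + 76·97
1 = 76·1420 − 571·189
1 = −571·8709 + 3502·1420
1 = 3502·27547 − 11077·8709
1 = −11077·36256 + 14579·27547
So 27547·14579 ≡ 1 (mod 36256).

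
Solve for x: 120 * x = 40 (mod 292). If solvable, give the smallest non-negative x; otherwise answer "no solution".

49

First find gcd(120, 292):
292 = 2*120 + 52
120 = 2*52 + 16
52 = 3*16 + 4
16 = 4*4 + 0
gcd = 4 and 4 | 40, so solutions exist. Divide through by 4: 30x ≡ 10 (mod 73).
Now find 30⁻¹ mod 73:
73 = 2*30 + 13
30 = 2*13 + 4
13 = 3*4 + 1
4 = 4*1 + 0
Back-substitute:
1 = 13 − 3·4
1 = −3·30 + 7·13
1 = 7·73 − 17·30
So 30·(-17) ≡ 1 (mod 73), i.e. 30⁻¹ ≡ 56.
Then x ≡ 56·10 ≡ 49 (mod 73); the smallest non-negative solution is x = 49.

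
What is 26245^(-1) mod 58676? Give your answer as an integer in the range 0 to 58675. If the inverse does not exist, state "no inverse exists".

Extended Euclidean algorithm:
58676 = 2×26245 + 6186
26245 = 4×6186 + 1501
6186 = 4×1501 + 182
1501 = 8×182 + 45
182 = 4×45 + 2
45 = 22×2 + 1
2 = 2×1 + 0
gcd = 1, so the inverse exists. Back-substitute:
1 = 45 − 22·2
1 = −22·182 + 89·45
1 = 89·1501 − 734·182
1 = −734·6186 + 3025·1501
1 = 3025·26245 − 12834·6186
1 = −12834·58676 + 28693·26245
So 26245·28693 ≡ 1 (mod 58676).

28693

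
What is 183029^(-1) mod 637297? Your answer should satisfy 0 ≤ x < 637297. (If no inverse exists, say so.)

Apply the Euclidean algorithm to 637297 and 183029:
637297 = 3·183029 + 88210
183029 = 2·88210 + 6609
88210 = 13·6609 + 2293
6609 = 2·2293 + 2023
2293 = 1·2023 + 270
2023 = 7·270 + 133
270 = 2·133 + 4
133 = 33·4 + 1
4 = 4·1 + 0
The gcd is 1. Working backward:
1 = 133 − 33·4
1 = −33·270 + 67·133
1 = 67·2023 − 502·270
1 = −502·2293 + 569·2023
1 = 569·6609 − 1640·2293
1 = −1640·88210 + 21889·6609
1 = 21889·183029 − 45418·88210
1 = −45418·637297 + 158143·183029
So 183029·158143 ≡ 1 (mod 637297).

158143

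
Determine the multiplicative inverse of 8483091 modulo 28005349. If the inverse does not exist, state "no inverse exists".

Apply the Euclidean algorithm to 28005349 and 8483091:
28005349 = 3×8483091 + 2556076
8483091 = 3×2556076 + 814863
2556076 = 3×814863 + 111487
814863 = 7×111487 + 34454
111487 = 3×34454 + 8125
34454 = 4×8125 + 1954
8125 = 4×1954 + 309
1954 = 6×309 + 100
309 = 3×100 + 9
100 = 11×9 + 1
9 = 9×1 + 0
gcd = 1, so the inverse exists. Back-substitute:
1 = 100 − 11·9
1 = −11·309 + 34·100
1 = 34·1954 − 215·309
1 = −215·8125 + 894·1954
1 = 894·34454 − 3791·8125
1 = −3791·111487 + 12267·34454
1 = 12267·814863 − 89660·111487
1 = −89660·2556076 + 281247·814863
1 = 281247·8483091 − 933401·2556076
1 = −933401·28005349 + 3081450·8483091
So 8483091·3081450 ≡ 1 (mod 28005349).

3081450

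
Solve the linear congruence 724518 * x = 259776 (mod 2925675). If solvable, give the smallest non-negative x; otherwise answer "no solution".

First find gcd(724518, 2925675):
2925675 = 4·724518 + 27603
724518 = 26·27603 + 6840
27603 = 4·6840 + 243
6840 = 28·243 + 36
243 = 6·36 + 27
36 = 1·27 + 9
27 = 3·9 + 0
gcd = 9 and 9 | 259776, so solutions exist. Divide through by 9: 80502x ≡ 28864 (mod 325075).
Now find 80502⁻¹ mod 325075:
325075 = 4*80502 + 3067
80502 = 26*3067 + 760
3067 = 4*760 + 27
760 = 28*27 + 4
27 = 6*4 + 3
4 = 1*3 + 1
3 = 3*1 + 0
Back-substitute:
1 = 4 − 3
1 = −27 + 7·4
1 = 7·760 − 197·27
1 = −197·3067 + 795·760
1 = 795·80502 − 20867·3067
1 = −20867·325075 + 84263·80502
So 80502⁻¹ ≡ 84263 (mod 325075).
Then x ≡ 84263·28864 ≡ 281157 (mod 325075); the smallest non-negative solution is x = 281157.

281157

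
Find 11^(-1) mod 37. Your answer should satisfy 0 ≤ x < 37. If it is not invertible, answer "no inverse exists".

27

Apply the Euclidean algorithm to 37 and 11:
37 = 3·11 + 4
11 = 2·4 + 3
4 = 1·3 + 1
3 = 3·1 + 0
The gcd is 1. Working backward:
1 = 4 − 3
1 = −11 + 3·4
1 = 3·37 − 10·11
Thus 11·(-10) ≡ 1 (mod 37); reducing, -10 mod 37 = 27.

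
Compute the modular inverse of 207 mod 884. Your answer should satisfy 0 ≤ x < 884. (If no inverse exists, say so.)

Apply the Euclidean algorithm to 884 and 207:
884 = 4×207 + 56
207 = 3×56 + 39
56 = 1×39 + 17
39 = 2×17 + 5
17 = 3×5 + 2
5 = 2×2 + 1
2 = 2×1 + 0
The gcd is 1. Working backward:
1 = 5 − 2·2
1 = −2·17 + 7·5
1 = 7·39 − 16·17
1 = −16·56 + 23·39
1 = 23·207 − 85·56
1 = −85·884 + 363·207
So 207·363 ≡ 1 (mod 884).

363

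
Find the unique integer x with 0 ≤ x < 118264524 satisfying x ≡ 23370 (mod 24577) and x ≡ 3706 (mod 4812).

Write x = 23370 + 24577·k. Then 24577·k ≡ 3706 − 23370 ≡ 4396 (mod 4812).
Need 24577⁻¹ mod 4812. Extended Euclid on (4812, 517):
4812 = 9*517 + 159
517 = 3*159 + 40
159 = 3*40 + 39
40 = 1*39 + 1
39 = 39*1 + 0
Back-substitute:
1 = 40 − 39
1 = −159 + 4·40
1 = 4·517 − 13·159
1 = −13·4812 + 121·517
24577⁻¹ ≡ 121 (mod 4812), so k ≡ 121·4396 ≡ 2596 (mod 4812).
x = 23370 + 24577·2596 = 63825262.

63825262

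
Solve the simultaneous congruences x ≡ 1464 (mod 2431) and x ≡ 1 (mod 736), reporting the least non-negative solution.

1068673

Write x = 1464 + 2431·k. Then 2431·k ≡ 1 − 1464 ≡ 9 (mod 736).
Need 2431⁻¹ mod 736. Extended Euclid on (736, 223):
736 = 3×223 + 67
223 = 3×67 + 22
67 = 3×22 + 1
22 = 22×1 + 0
Back-substitute:
1 = 67 − 3·22
1 = −3·223 + 10·67
1 = 10·736 − 33·223
2431⁻¹ ≡ 703 (mod 736), so k ≡ 703·9 ≡ 439 (mod 736).
x = 1464 + 2431·439 = 1068673.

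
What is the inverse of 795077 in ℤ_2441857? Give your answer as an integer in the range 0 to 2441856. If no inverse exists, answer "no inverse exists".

1896055

Extended Euclidean algorithm:
2441857 = 3*795077 + 56626
795077 = 14*56626 + 2313
56626 = 24*2313 + 1114
2313 = 2*1114 + 85
1114 = 13*85 + 9
85 = 9*9 + 4
9 = 2*4 + 1
4 = 4*1 + 0
gcd = 1, so the inverse exists. Back-substitute:
1 = 9 − 2·4
1 = −2·85 + 19·9
1 = 19·1114 − 249·85
1 = −249·2313 + 517·1114
1 = 517·56626 − 12657·2313
1 = −12657·795077 + 177715·56626
1 = 177715·2441857 − 545802·795077
So 795077·(-545802) ≡ 1 (mod 2441857), and -545802 ≡ 1896055 (mod 2441857).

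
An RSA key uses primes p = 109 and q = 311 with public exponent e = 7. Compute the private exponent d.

φ(n) = (p−1)(q−1) = 108·310 = 33480.
Need d with 7·d ≡ 1 (mod 33480). Apply the extended Euclidean algorithm:
33480 = 4782×7 + 6
7 = 1×6 + 1
6 = 6×1 + 0
Back-substitute:
1 = 7 − 6
1 = −33480 + 4783·7
So 7·4783 ≡ 1 (mod 33480), hence d = 4783.

4783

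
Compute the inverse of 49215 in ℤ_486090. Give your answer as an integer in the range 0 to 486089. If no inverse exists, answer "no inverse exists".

no inverse exists

Euclidean algorithm on 486090, 49215:
486090 = 9·49215 + 43155
49215 = 1·43155 + 6060
43155 = 7·6060 + 735
6060 = 8·735 + 180
735 = 4·180 + 15
180 = 12·15 + 0
Since gcd = 15 > 1, 49215 is not a unit mod 486090.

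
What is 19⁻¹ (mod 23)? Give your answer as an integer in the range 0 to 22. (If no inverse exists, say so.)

17

gcd(23, 19) by repeated division:
23 = 1×19 + 4
19 = 4×4 + 3
4 = 1×3 + 1
3 = 3×1 + 0
Since gcd(19, 23) = 1, back-substitute to write 1 as a combination:
1 = 4 − 3
1 = −19 + 5·4
1 = 5·23 − 6·19
So 19·(-6) ≡ 1 (mod 23), and -6 ≡ 17 (mod 23).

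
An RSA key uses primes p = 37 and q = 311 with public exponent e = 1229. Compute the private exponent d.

3269

φ(n) = (p−1)(q−1) = 36·310 = 11160.
Need d with 1229·d ≡ 1 (mod 11160). Apply the extended Euclidean algorithm:
11160 = 9×1229 + 99
1229 = 12×99 + 41
99 = 2×41 + 17
41 = 2×17 + 7
17 = 2×7 + 3
7 = 2×3 + 1
3 = 3×1 + 0
Back-substitute:
1 = 7 − 2·3
1 = −2·17 + 5·7
1 = 5·41 − 12·17
1 = −12·99 + 29·41
1 = 29·1229 − 360·99
1 = −360·11160 + 3269·1229
So 1229·3269 ≡ 1 (mod 11160), hence d = 3269.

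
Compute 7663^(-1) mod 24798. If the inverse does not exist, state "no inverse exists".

Run Euclid on (24798, 7663):
24798 = 3*7663 + 1809
7663 = 4*1809 + 427
1809 = 4*427 + 101
427 = 4*101 + 23
101 = 4*23 + 9
23 = 2*9 + 5
9 = 1*5 + 4
5 = 1*4 + 1
4 = 4*1 + 0
The gcd is 1. Working backward:
1 = 5 − 4
1 = −9 + 2·5
1 = 2·23 − 5·9
1 = −5·101 + 22·23
1 = 22·427 − 93·101
1 = −93·1809 + 394·427
1 = 394·7663 − 1669·1809
1 = −1669·24798 + 5401·7663
So 7663·5401 ≡ 1 (mod 24798).

5401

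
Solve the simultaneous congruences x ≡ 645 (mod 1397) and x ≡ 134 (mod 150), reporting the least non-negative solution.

Write x = 645 + 1397·k. Then 1397·k ≡ 134 − 645 ≡ 89 (mod 150).
Need 1397⁻¹ mod 150. Extended Euclid on (150, 47):
150 = 3*47 + 9
47 = 5*9 + 2
9 = 4*2 + 1
2 = 2*1 + 0
Back-substitute:
1 = 9 − 4·2
1 = −4·47 + 21·9
1 = 21·150 − 67·47
1397⁻¹ ≡ 83 (mod 150), so k ≡ 83·89 ≡ 37 (mod 150).
x = 645 + 1397·37 = 52334.

52334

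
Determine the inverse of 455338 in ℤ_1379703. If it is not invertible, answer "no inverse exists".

no inverse exists

Compute gcd(455338, 1379703):
1379703 = 3*455338 + 13689
455338 = 33*13689 + 3601
13689 = 3*3601 + 2886
3601 = 1*2886 + 715
2886 = 4*715 + 26
715 = 27*26 + 13
26 = 2*13 + 0
gcd(455338, 1379703) = 13 ≠ 1, so 455338 has no multiplicative inverse modulo 1379703.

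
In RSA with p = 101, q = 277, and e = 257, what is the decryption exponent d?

24593

φ(n) = (p−1)(q−1) = 100·276 = 27600.
Need d with 257·d ≡ 1 (mod 27600). Apply the extended Euclidean algorithm:
27600 = 107·257 + 101
257 = 2·101 + 55
101 = 1·55 + 46
55 = 1·46 + 9
46 = 5·9 + 1
9 = 9·1 + 0
Back-substitute:
1 = 46 − 5·9
1 = −5·55 + 6·46
1 = 6·101 − 11·55
1 = −11·257 + 28·101
1 = 28·27600 − 3007·257
So 257·(-3007) ≡ 1 (mod 27600), hence d ≡ -3007 ≡ 24593 (mod 27600).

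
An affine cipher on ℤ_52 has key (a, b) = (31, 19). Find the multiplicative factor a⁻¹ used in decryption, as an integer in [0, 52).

Extended Euclidean algorithm:
52 = 1·31 + 21
31 = 1·21 + 10
21 = 2·10 + 1
10 = 10·1 + 0
The gcd is 1. Working backward:
1 = 21 − 2·10
1 = −2·31 + 3·21
1 = 3·52 − 5·31
Thus 31·(-5) ≡ 1 (mod 52); reducing, -5 mod 52 = 47.

47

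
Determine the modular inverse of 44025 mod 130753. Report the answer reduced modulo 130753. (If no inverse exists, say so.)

27199

Run Euclid on (130753, 44025):
130753 = 2*44025 + 42703
44025 = 1*42703 + 1322
42703 = 32*1322 + 399
1322 = 3*399 + 125
399 = 3*125 + 24
125 = 5*24 + 5
24 = 4*5 + 4
5 = 1*4 + 1
4 = 4*1 + 0
Since gcd(44025, 130753) = 1, back-substitute to write 1 as a combination:
1 = 5 − 4
1 = −24 + 5·5
1 = 5·125 − 26·24
1 = −26·399 + 83·125
1 = 83·1322 − 275·399
1 = −275·42703 + 8883·1322
1 = 8883·44025 − 9158·42703
1 = −9158·130753 + 27199·44025
So 44025·27199 ≡ 1 (mod 130753).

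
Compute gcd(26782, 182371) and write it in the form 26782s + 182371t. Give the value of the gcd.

Apply Euclid's algorithm to 182371 and 26782:
182371 = 6×26782 + 21679
26782 = 1×21679 + 5103
21679 = 4×5103 + 1267
5103 = 4×1267 + 35
1267 = 36×35 + 7
35 = 5×7 + 0
gcd(26782, 182371) = 7.
Working backward:
7 = 1267 − 36·35
7 = −36·5103 + 145·1267
7 = 145·21679 − 616·5103
7 = −616·26782 + 761·21679
7 = 761·182371 − 5182·26782
So 7 = (761)·182371 + (-5182)·26782.

7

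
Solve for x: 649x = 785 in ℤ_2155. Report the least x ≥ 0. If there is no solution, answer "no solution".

745

First find gcd(649, 2155):
2155 = 3·649 + 208
649 = 3·208 + 25
208 = 8·25 + 8
25 = 3·8 + 1
8 = 8·1 + 0
gcd = 1, so a unique solution mod 2155 exists.
Back-substitute for the Bézout coefficients:
1 = 25 − 3·8
1 = −3·208 + 25·25
1 = 25·649 − 78·208
1 = −78·2155 + 259·649
So 649·(259) ≡ 1 (mod 2155), giving 649⁻¹ ≡ 259.
x ≡ 649⁻¹·785 ≡ 259·785 ≡ 745 (mod 2155).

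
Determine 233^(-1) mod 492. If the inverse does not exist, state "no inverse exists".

473

gcd(492, 233) by repeated division:
492 = 2·233 + 26
233 = 8·26 + 25
26 = 1·25 + 1
25 = 25·1 + 0
gcd = 1, so the inverse exists. Back-substitute:
1 = 26 − 25
1 = −233 + 9·26
1 = 9·492 − 19·233
So 233·(-19) ≡ 1 (mod 492), and -19 ≡ 473 (mod 492).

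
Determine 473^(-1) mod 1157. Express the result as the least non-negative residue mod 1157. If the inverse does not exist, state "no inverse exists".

658

Apply the Euclidean algorithm to 1157 and 473:
1157 = 2×473 + 211
473 = 2×211 + 51
211 = 4×51 + 7
51 = 7×7 + 2
7 = 3×2 + 1
2 = 2×1 + 0
gcd = 1, so the inverse exists. Back-substitute:
1 = 7 − 3·2
1 = −3·51 + 22·7
1 = 22·211 − 91·51
1 = −91·473 + 204·211
1 = 204·1157 − 499·473
So 473·(-499) ≡ 1 (mod 1157), and -499 ≡ 658 (mod 1157).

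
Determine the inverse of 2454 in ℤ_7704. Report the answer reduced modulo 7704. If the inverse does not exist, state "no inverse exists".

Euclidean algorithm on 7704, 2454:
7704 = 3×2454 + 342
2454 = 7×342 + 60
342 = 5×60 + 42
60 = 1×42 + 18
42 = 2×18 + 6
18 = 3×6 + 0
The gcd is 6, not 1, hence no inverse exists.

no inverse exists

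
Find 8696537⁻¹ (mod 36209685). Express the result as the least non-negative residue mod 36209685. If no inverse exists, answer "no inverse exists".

34469783

Apply the Euclidean algorithm to 36209685 and 8696537:
36209685 = 4·8696537 + 1423537
8696537 = 6·1423537 + 155315
1423537 = 9·155315 + 25702
155315 = 6·25702 + 1103
25702 = 23·1103 + 333
1103 = 3·333 + 104
333 = 3·104 + 21
104 = 4·21 + 20
21 = 1·20 + 1
20 = 20·1 + 0
The gcd is 1. Working backward:
1 = 21 − 20
1 = −104 + 5·21
1 = 5·333 − 16·104
1 = −16·1103 + 53·333
1 = 53·25702 − 1235·1103
1 = −1235·155315 + 7463·25702
1 = 7463·1423537 − 68402·155315
1 = −68402·8696537 + 417875·1423537
1 = 417875·36209685 − 1739902·8696537
So 8696537·(-1739902) ≡ 1 (mod 36209685), and -1739902 ≡ 34469783 (mod 36209685).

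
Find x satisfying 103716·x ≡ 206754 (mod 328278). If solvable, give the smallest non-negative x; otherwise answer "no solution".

First find gcd(103716, 328278):
328278 = 3×103716 + 17130
103716 = 6×17130 + 936
17130 = 18×936 + 282
936 = 3×282 + 90
282 = 3×90 + 12
90 = 7×12 + 6
12 = 2×6 + 0
gcd = 6 and 6 | 206754, so solutions exist. Divide through by 6: 17286x ≡ 34459 (mod 54713).
Now find 17286⁻¹ mod 54713:
54713 = 3×17286 + 2855
17286 = 6×2855 + 156
2855 = 18×156 + 47
156 = 3×47 + 15
47 = 3×15 + 2
15 = 7×2 + 1
2 = 2×1 + 0
Back-substitute:
1 = 15 − 7·2
1 = −7·47 + 22·15
1 = 22·156 − 73·47
1 = −73·2855 + 1336·156
1 = 1336·17286 − 8089·2855
1 = −8089·54713 + 25603·17286
So 17286⁻¹ ≡ 25603 (mod 54713).
Then x ≡ 25603·34459 ≡ 6652 (mod 54713); the smallest non-negative solution is x = 6652.

6652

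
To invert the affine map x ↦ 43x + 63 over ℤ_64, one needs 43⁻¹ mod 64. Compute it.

3

Apply the Euclidean algorithm to 64 and 43:
64 = 1·43 + 21
43 = 2·21 + 1
21 = 21·1 + 0
Since gcd(43, 64) = 1, back-substitute to write 1 as a combination:
1 = 43 − 2·21
1 = −2·64 + 3·43
So 43·3 ≡ 1 (mod 64).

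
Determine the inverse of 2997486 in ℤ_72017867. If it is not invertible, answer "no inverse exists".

Extended Euclidean algorithm:
72017867 = 24*2997486 + 78203
2997486 = 38*78203 + 25772
78203 = 3*25772 + 887
25772 = 29*887 + 49
887 = 18*49 + 5
49 = 9*5 + 4
5 = 1*4 + 1
4 = 4*1 + 0
The gcd is 1. Working backward:
1 = 5 − 4
1 = −49 + 10·5
1 = 10·887 − 181·49
1 = −181·25772 + 5259·887
1 = 5259·78203 − 15958·25772
1 = −15958·2997486 + 611663·78203
1 = 611663·72017867 − 14695870·2997486
Thus 2997486·(-14695870) ≡ 1 (mod 72017867); reducing, -14695870 mod 72017867 = 57321997.

57321997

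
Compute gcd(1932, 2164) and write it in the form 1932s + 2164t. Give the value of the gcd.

Euclidean algorithm:
2164 = 1·1932 + 232
1932 = 8·232 + 76
232 = 3·76 + 4
76 = 19·4 + 0
gcd(1932, 2164) = 4.
Express as a combination:
4 = 232 − 3·76
4 = −3·1932 + 25·232
4 = 25·2164 − 28·1932
So 4 = (25)·2164 + (-28)·1932.

4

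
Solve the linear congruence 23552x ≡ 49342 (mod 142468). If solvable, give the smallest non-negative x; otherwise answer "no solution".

gcd(23552, 142468):
142468 = 6*23552 + 1156
23552 = 20*1156 + 432
1156 = 2*432 + 292
432 = 1*292 + 140
292 = 2*140 + 12
140 = 11*12 + 8
12 = 1*8 + 4
8 = 2*4 + 0
gcd = 4, but 4 ∤ 49342, so the congruence has no solution.

no solution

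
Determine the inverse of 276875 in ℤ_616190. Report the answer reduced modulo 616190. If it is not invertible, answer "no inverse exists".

Euclidean algorithm on 616190, 276875:
616190 = 2*276875 + 62440
276875 = 4*62440 + 27115
62440 = 2*27115 + 8210
27115 = 3*8210 + 2485
8210 = 3*2485 + 755
2485 = 3*755 + 220
755 = 3*220 + 95
220 = 2*95 + 30
95 = 3*30 + 5
30 = 6*5 + 0
The gcd is 5, not 1, hence no inverse exists.

no inverse exists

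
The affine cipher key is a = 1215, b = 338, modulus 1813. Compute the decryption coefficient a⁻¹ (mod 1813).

191

Run Euclid on (1813, 1215):
1813 = 1×1215 + 598
1215 = 2×598 + 19
598 = 31×19 + 9
19 = 2×9 + 1
9 = 9×1 + 0
Since gcd(1215, 1813) = 1, back-substitute to write 1 as a combination:
1 = 19 − 2·9
1 = −2·598 + 63·19
1 = 63·1215 − 128·598
1 = −128·1813 + 191·1215
So 1215·191 ≡ 1 (mod 1813).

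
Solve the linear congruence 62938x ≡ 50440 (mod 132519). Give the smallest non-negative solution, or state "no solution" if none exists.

First find gcd(62938, 132519):
132519 = 2×62938 + 6643
62938 = 9×6643 + 3151
6643 = 2×3151 + 341
3151 = 9×341 + 82
341 = 4×82 + 13
82 = 6×13 + 4
13 = 3×4 + 1
4 = 4×1 + 0
gcd = 1, so a unique solution mod 132519 exists.
Back-substitute for the Bézout coefficients:
1 = 13 − 3·4
1 = −3·82 + 19·13
1 = 19·341 − 79·82
1 = −79·3151 + 730·341
1 = 730·6643 − 1539·3151
1 = −1539·62938 + 14581·6643
1 = 14581·132519 − 30701·62938
So 62938·(-30701) ≡ 1 (mod 132519), giving 62938⁻¹ ≡ 101818.
x ≡ 62938⁻¹·50440 ≡ 101818·50440 ≡ 58594 (mod 132519).

58594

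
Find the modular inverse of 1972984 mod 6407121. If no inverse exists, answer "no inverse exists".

181411

Apply the Euclidean algorithm to 6407121 and 1972984:
6407121 = 3·1972984 + 488169
1972984 = 4·488169 + 20308
488169 = 24·20308 + 777
20308 = 26·777 + 106
777 = 7·106 + 35
106 = 3·35 + 1
35 = 35·1 + 0
The gcd is 1. Working backward:
1 = 106 − 3·35
1 = −3·777 + 22·106
1 = 22·20308 − 575·777
1 = −575·488169 + 13822·20308
1 = 13822·1972984 − 55863·488169
1 = −55863·6407121 + 181411·1972984
So 1972984·181411 ≡ 1 (mod 6407121).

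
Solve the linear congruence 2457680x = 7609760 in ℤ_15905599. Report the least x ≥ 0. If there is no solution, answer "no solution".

First find gcd(2457680, 15905599):
15905599 = 6*2457680 + 1159519
2457680 = 2*1159519 + 138642
1159519 = 8*138642 + 50383
138642 = 2*50383 + 37876
50383 = 1*37876 + 12507
37876 = 3*12507 + 355
12507 = 35*355 + 82
355 = 4*82 + 27
82 = 3*27 + 1
27 = 27*1 + 0
gcd = 1, so a unique solution mod 15905599 exists.
Back-substitute for the Bézout coefficients:
1 = 82 − 3·27
1 = −3·355 + 13·82
1 = 13·12507 − 458·355
1 = −458·37876 + 1387·12507
1 = 1387·50383 − 1845·37876
1 = −1845·138642 + 5077·50383
1 = 5077·1159519 − 42461·138642
1 = −42461·2457680 + 89999·1159519
1 = 89999·15905599 − 582455·2457680
So 2457680·(-582455) ≡ 1 (mod 15905599), giving 2457680⁻¹ ≡ 15323144.
x ≡ 2457680⁻¹·7609760 ≡ 15323144·7609760 ≡ 6890134 (mod 15905599).

6890134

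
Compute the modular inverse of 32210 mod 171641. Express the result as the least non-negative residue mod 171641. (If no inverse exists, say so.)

Extended Euclidean algorithm:
171641 = 5×32210 + 10591
32210 = 3×10591 + 437
10591 = 24×437 + 103
437 = 4×103 + 25
103 = 4×25 + 3
25 = 8×3 + 1
3 = 3×1 + 0
gcd = 1, so the inverse exists. Back-substitute:
1 = 25 − 8·3
1 = −8·103 + 33·25
1 = 33·437 − 140·103
1 = −140·10591 + 3393·437
1 = 3393·32210 − 10319·10591
1 = −10319·171641 + 54988·32210
So 32210·54988 ≡ 1 (mod 171641).

54988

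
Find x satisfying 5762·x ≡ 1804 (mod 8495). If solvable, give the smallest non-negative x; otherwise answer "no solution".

First find gcd(5762, 8495):
8495 = 1*5762 + 2733
5762 = 2*2733 + 296
2733 = 9*296 + 69
296 = 4*69 + 20
69 = 3*20 + 9
20 = 2*9 + 2
9 = 4*2 + 1
2 = 2*1 + 0
gcd = 1, so a unique solution mod 8495 exists.
Back-substitute for the Bézout coefficients:
1 = 9 − 4·2
1 = −4·20 + 9·9
1 = 9·69 − 31·20
1 = −31·296 + 133·69
1 = 133·2733 − 1228·296
1 = −1228·5762 + 2589·2733
1 = 2589·8495 − 3817·5762
So 5762·(-3817) ≡ 1 (mod 8495), giving 5762⁻¹ ≡ 4678.
x ≡ 5762⁻¹·1804 ≡ 4678·1804 ≡ 3577 (mod 8495).

3577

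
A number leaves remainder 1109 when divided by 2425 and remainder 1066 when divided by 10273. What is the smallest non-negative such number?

5045109

Write x = 1109 + 2425·k. Then 2425·k ≡ 1066 − 1109 ≡ 10230 (mod 10273).
Need 2425⁻¹ mod 10273. Extended Euclid on (10273, 2425):
10273 = 4·2425 + 573
2425 = 4·573 + 133
573 = 4·133 + 41
133 = 3·41 + 10
41 = 4·10 + 1
10 = 10·1 + 0
Back-substitute:
1 = 41 − 4·10
1 = −4·133 + 13·41
1 = 13·573 − 56·133
1 = −56·2425 + 237·573
1 = 237·10273 − 1004·2425
2425⁻¹ ≡ 9269 (mod 10273), so k ≡ 9269·10230 ≡ 2080 (mod 10273).
x = 1109 + 2425·2080 = 5045109.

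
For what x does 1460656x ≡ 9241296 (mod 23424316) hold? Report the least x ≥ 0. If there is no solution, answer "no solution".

First find gcd(1460656, 23424316):
23424316 = 16*1460656 + 53820
1460656 = 27*53820 + 7516
53820 = 7*7516 + 1208
7516 = 6*1208 + 268
1208 = 4*268 + 136
268 = 1*136 + 132
136 = 1*132 + 4
132 = 33*4 + 0
gcd = 4 and 4 | 9241296, so solutions exist. Divide through by 4: 365164x ≡ 2310324 (mod 5856079).
Now find 365164⁻¹ mod 5856079:
5856079 = 16*365164 + 13455
365164 = 27*13455 + 1879
13455 = 7*1879 + 302
1879 = 6*302 + 67
302 = 4*67 + 34
67 = 1*34 + 33
34 = 1*33 + 1
33 = 33*1 + 0
Back-substitute:
1 = 34 − 33
1 = −67 + 2·34
1 = 2·302 − 9·67
1 = −9·1879 + 56·302
1 = 56·13455 − 401·1879
1 = −401·365164 + 10883·13455
1 = 10883·5856079 − 174529·365164
So 365164·(-174529) ≡ 1 (mod 5856079), i.e. 365164⁻¹ ≡ 5681550.
Then x ≡ 5681550·2310324 ≡ 1782149 (mod 5856079); the smallest non-negative solution is x = 1782149.

1782149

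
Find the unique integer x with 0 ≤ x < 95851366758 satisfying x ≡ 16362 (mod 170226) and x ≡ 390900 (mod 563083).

85070970540

Write x = 16362 + 170226·k. Then 170226·k ≡ 390900 − 16362 ≡ 374538 (mod 563083).
Need 170226⁻¹ mod 563083. Extended Euclid on (563083, 170226):
563083 = 3·170226 + 52405
170226 = 3·52405 + 13011
52405 = 4·13011 + 361
13011 = 36·361 + 15
361 = 24·15 + 1
15 = 15·1 + 0
Back-substitute:
1 = 361 − 24·15
1 = −24·13011 + 865·361
1 = 865·52405 − 3484·13011
1 = −3484·170226 + 11317·52405
1 = 11317·563083 − 37435·170226
170226⁻¹ ≡ 525648 (mod 563083), so k ≡ 525648·374538 ≡ 499753 (mod 563083).
x = 16362 + 170226·499753 = 85070970540.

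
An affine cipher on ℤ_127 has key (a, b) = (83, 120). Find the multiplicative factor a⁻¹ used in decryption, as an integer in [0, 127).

Run Euclid on (127, 83):
127 = 1×83 + 44
83 = 1×44 + 39
44 = 1×39 + 5
39 = 7×5 + 4
5 = 1×4 + 1
4 = 4×1 + 0
Since gcd(83, 127) = 1, back-substitute to write 1 as a combination:
1 = 5 − 4
1 = −39 + 8·5
1 = 8·44 − 9·39
1 = −9·83 + 17·44
1 = 17·127 − 26·83
So 83·(-26) ≡ 1 (mod 127), and -26 ≡ 101 (mod 127).

101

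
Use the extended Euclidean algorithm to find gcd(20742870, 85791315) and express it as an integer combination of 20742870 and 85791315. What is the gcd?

Euclidean algorithm:
85791315 = 4×20742870 + 2819835
20742870 = 7×2819835 + 1004025
2819835 = 2×1004025 + 811785
1004025 = 1×811785 + 192240
811785 = 4×192240 + 42825
192240 = 4×42825 + 20940
42825 = 2×20940 + 945
20940 = 22×945 + 150
945 = 6×150 + 45
150 = 3×45 + 15
45 = 3×15 + 0
gcd(20742870, 85791315) = 15.
Express as a combination:
15 = 150 − 3·45
15 = −3·945 + 19·150
15 = 19·20940 − 421·945
15 = −421·42825 + 861·20940
15 = 861·192240 − 3865·42825
15 = −3865·811785 + 16321·192240
15 = 16321·1004025 − 20186·811785
15 = −20186·2819835 + 56693·1004025
15 = 56693·20742870 − 417037·2819835
15 = −417037·85791315 + 1724841·20742870
So 15 = (-417037)·85791315 + (1724841)·20742870.

15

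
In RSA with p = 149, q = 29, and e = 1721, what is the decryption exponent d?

3961

φ(n) = (p−1)(q−1) = 148·28 = 4144.
Need d with 1721·d ≡ 1 (mod 4144). Apply the extended Euclidean algorithm:
4144 = 2·1721 + 702
1721 = 2·702 + 317
702 = 2·317 + 68
317 = 4·68 + 45
68 = 1·45 + 23
45 = 1·23 + 22
23 = 1·22 + 1
22 = 22·1 + 0
Back-substitute:
1 = 23 − 22
1 = −45 + 2·23
1 = 2·68 − 3·45
1 = −3·317 + 14·68
1 = 14·702 − 31·317
1 = −31·1721 + 76·702
1 = 76·4144 − 183·1721
So 1721·(-183) ≡ 1 (mod 4144), hence d ≡ -183 ≡ 3961 (mod 4144).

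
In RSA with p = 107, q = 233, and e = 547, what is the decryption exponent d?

14971

φ(n) = (p−1)(q−1) = 106·232 = 24592.
Need d with 547·d ≡ 1 (mod 24592). Apply the extended Euclidean algorithm:
24592 = 44*547 + 524
547 = 1*524 + 23
524 = 22*23 + 18
23 = 1*18 + 5
18 = 3*5 + 3
5 = 1*3 + 2
3 = 1*2 + 1
2 = 2*1 + 0
Back-substitute:
1 = 3 − 2
1 = −5 + 2·3
1 = 2·18 − 7·5
1 = −7·23 + 9·18
1 = 9·524 − 205·23
1 = −205·547 + 214·524
1 = 214·24592 − 9621·547
So 547·(-9621) ≡ 1 (mod 24592), hence d ≡ -9621 ≡ 14971 (mod 24592).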